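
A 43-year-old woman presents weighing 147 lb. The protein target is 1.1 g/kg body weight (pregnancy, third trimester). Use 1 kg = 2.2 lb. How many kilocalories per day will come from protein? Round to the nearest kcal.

294 kcal/day

Weight in kg = 147 ÷ 2.2 = 66.8182 kg.
Protein = 1.1 g/kg × 66.8182 kg = 73.5 g/day.
Protein energy = 73.5 g × 4 kcal/g = 294 kcal/day.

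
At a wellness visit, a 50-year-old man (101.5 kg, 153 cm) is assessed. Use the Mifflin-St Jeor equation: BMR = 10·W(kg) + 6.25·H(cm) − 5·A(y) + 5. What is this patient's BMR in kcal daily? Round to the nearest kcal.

1726 kcal daily

Mifflin-St Jeor (male): BMR = 10(101.5) + 6.25(153) − 5(50) + 5 = 1015 + 956.25 − 250 + 5 = 1726.25 kcal/day.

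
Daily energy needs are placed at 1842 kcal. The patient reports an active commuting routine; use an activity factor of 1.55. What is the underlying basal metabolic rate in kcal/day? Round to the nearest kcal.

1188 kcal/day

BMR = TEE ÷ activity factor = 1842 ÷ 1.55 = 1188.3871 kcal/day.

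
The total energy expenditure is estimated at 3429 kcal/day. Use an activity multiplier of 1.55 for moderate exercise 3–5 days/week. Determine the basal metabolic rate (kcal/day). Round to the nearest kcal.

BMR = TEE ÷ activity factor = 3429 ÷ 1.55 = 2212.2581 kcal/day.

2212 kcal/day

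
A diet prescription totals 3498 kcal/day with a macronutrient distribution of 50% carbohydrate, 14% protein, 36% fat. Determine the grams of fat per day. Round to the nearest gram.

Fat energy = 36% × 3498 = 1259.28 kcal.
At 9 kcal/g: 1259.28 ÷ 9 = 139.92 g.

140 g/day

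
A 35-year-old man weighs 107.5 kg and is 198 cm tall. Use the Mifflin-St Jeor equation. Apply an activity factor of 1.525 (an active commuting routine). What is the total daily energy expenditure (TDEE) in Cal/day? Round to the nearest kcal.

3267 Cal/day

Mifflin-St Jeor (male): BMR = 10(107.5) + 6.25(198) − 5(35) + 5 = 1075 + 1237.5 − 175 + 5 = 2142.5 kcal/day.
TEE = BMR × activity factor = 2142.5 × 1.525 = 3267.3125 kcal/day.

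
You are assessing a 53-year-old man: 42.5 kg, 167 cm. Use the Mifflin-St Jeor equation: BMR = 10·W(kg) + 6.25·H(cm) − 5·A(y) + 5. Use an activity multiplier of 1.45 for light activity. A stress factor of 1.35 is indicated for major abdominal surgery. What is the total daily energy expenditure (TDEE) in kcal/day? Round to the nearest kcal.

Mifflin-St Jeor (male): BMR = 10(42.5) + 6.25(167) − 5(53) + 5 = 425 + 1043.75 − 265 + 5 = 1208.75 kcal/day.
TEE = BMR × activity factor = 1208.75 × 1.45 = 1752.6875 kcal/day.
Apply stress factor: 1752.6875 × 1.35 = 2366.1281 kcal/day.

2366 kcal/day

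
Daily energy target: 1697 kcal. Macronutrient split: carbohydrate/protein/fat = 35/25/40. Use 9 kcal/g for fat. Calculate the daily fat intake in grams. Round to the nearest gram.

Fat energy = 40% × 1697 = 678.8 kcal.
At 9 kcal/g: 678.8 ÷ 9 = 75.4222 g.

75 g/day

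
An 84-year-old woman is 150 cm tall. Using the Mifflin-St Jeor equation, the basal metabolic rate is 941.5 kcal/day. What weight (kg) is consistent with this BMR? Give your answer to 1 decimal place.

58.5 kg

941.5 = 10·W + 6.25(150) − 5(84) − 161
10·W = 941.5 − 356.5 = 585, so W = 58.5 kg.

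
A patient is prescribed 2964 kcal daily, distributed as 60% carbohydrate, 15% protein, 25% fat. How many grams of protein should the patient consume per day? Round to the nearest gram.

Protein energy = 15% × 2964 = 444.6 kcal.
At 4 kcal/g: 444.6 ÷ 4 = 111.15 g.

111 g/day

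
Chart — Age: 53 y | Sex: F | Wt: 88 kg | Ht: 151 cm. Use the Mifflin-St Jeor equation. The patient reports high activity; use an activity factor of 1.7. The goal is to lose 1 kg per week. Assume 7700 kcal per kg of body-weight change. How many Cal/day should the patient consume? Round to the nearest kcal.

1276 Cal/day

Mifflin-St Jeor (female): BMR = 10(88) + 6.25(151) − 5(53) − 161 = 880 + 943.75 − 265 − 161 = 1397.75 kcal/day.
TEE = 1397.75 × 1.7 = 2376.175 kcal/day.
Required daily deficit = 1 × 7700 ÷ 7 = 1100 kcal/day.
Target intake = 2376.175 − 1100 = 1276.175 kcal/day.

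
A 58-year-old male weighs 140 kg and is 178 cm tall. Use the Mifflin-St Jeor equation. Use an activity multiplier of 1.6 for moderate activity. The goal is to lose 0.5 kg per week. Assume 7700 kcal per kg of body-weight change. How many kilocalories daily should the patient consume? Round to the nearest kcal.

3014 kilocalories daily

Mifflin-St Jeor (male): BMR = 10(140) + 6.25(178) − 5(58) + 5 = 1400 + 1112.5 − 290 + 5 = 2227.5 kcal/day.
TEE = 2227.5 × 1.6 = 3564 kcal/day.
Required daily deficit = 0.5 × 7700 ÷ 7 = 550 kcal/day.
Target intake = 3564 − 550 = 3014 kcal/day.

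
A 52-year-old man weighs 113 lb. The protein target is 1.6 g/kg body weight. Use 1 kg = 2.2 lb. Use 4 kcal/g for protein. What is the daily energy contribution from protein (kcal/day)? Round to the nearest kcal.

Weight in kg = 113 ÷ 2.2 = 51.3636 kg.
Protein = 1.6 g/kg × 51.3636 kg = 82.1818 g/day.
Protein energy = 82.1818 g × 4 kcal/g = 328.7273 kcal/day.

329 kcal/day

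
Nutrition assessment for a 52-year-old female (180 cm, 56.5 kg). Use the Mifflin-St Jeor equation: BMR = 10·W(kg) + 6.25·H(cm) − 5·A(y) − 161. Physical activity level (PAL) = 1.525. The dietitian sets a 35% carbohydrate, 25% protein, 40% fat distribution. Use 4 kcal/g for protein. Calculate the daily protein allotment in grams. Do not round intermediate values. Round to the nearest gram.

121 g/day

Mifflin-St Jeor (female): BMR = 10(56.5) + 6.25(180) − 5(52) − 161 = 565 + 1125 − 260 − 161 = 1269 kcal/day.
TEE = 1269 × 1.525 = 1935.225 kcal/day.
Protein energy = 25% × 1935.225 = 483.8063 kcal.
Protein = 483.8063 ÷ 4 kcal/g = 120.9516 g.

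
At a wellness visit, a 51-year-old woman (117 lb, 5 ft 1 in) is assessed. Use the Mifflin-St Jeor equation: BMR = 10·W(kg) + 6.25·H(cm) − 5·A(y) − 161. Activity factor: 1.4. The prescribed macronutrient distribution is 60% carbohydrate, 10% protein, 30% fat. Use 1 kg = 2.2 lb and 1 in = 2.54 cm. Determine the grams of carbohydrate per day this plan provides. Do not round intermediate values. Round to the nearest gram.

Convert to metric: weight = 117 ÷ 2.2 = 53.1818 kg; height = (5×12 + 1) × 2.54 = 61 × 2.54 = 154.94 cm.
Mifflin-St Jeor (female): BMR = 10(53.1818) + 6.25(154.94) − 5(51) − 161 = 531.8182 + 968.375 − 255 − 161 = 1084.1932 kcal/day.
TEE = 1084.1932 × 1.4 = 1517.8705 kcal/day.
Carbohydrate energy = 60% × 1517.8705 = 910.7223 kcal.
Carbohydrate = 910.7223 ÷ 4 kcal/g = 227.6806 g.

228 g/day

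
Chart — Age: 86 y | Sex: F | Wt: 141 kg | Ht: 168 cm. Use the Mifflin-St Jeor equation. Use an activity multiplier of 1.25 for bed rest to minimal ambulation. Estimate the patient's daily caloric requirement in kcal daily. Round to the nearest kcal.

Mifflin-St Jeor (female): BMR = 10(141) + 6.25(168) − 5(86) − 161 = 1410 + 1050 − 430 − 161 = 1869 kcal/day.
TEE = BMR × activity factor = 1869 × 1.25 = 2336.25 kcal/day.

2336 kcal daily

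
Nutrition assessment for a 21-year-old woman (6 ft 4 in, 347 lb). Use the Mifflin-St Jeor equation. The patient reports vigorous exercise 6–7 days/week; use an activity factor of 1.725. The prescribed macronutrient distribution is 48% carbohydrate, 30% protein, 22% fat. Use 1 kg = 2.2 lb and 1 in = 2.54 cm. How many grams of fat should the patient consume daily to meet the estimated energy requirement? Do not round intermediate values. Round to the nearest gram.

Convert to metric: weight = 347 ÷ 2.2 = 157.7273 kg; height = (6×12 + 4) × 2.54 = 76 × 2.54 = 193.04 cm.
Mifflin-St Jeor (female): BMR = 10(157.7273) + 6.25(193.04) − 5(21) − 161 = 1577.2727 + 1206.5 − 105 − 161 = 2517.7727 kcal/day.
TEE = 2517.7727 × 1.725 = 4343.158 kcal/day.
Fat energy = 22% × 4343.158 = 955.4947 kcal.
Fat = 955.4947 ÷ 9 kcal/g = 106.1661 g.

106 g/day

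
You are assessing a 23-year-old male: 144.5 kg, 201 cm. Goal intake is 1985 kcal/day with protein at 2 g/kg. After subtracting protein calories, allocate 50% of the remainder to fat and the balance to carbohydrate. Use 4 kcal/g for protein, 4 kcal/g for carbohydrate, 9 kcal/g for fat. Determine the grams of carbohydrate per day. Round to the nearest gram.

104 g/day

Protein = 2 × 144.5 = 289 g → 289 × 4 = 1156 kcal.
Non-protein calories = 1985 − 1156 = 829 kcal.
Fat: 50% × 829 = 414.5 kcal; carbohydrate: 414.5 kcal.
Carbohydrate: 414.5 kcal ÷ 4 kcal/g = 103.625 g.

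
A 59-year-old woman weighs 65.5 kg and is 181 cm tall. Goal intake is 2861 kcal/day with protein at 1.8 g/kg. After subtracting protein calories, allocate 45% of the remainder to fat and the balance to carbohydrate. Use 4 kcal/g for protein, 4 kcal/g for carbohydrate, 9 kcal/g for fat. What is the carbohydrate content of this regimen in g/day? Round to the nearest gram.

329 g/day

Protein = 1.8 × 65.5 = 117.9 g → 117.9 × 4 = 471.6 kcal.
Non-protein calories = 2861 − 471.6 = 2389.4 kcal.
Fat: 45% × 2389.4 = 1075.23 kcal; carbohydrate: 1314.17 kcal.
Carbohydrate: 1314.17 kcal ÷ 4 kcal/g = 328.5425 g.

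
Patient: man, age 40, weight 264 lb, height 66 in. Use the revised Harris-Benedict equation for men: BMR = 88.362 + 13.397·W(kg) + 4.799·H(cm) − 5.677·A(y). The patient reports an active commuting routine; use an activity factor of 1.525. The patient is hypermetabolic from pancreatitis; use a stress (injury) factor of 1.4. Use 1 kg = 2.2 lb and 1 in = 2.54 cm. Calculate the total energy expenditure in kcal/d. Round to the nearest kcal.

Convert to metric: weight = 264 ÷ 2.2 = 120 kg; height = 66 × 2.54 = 167.64 cm.
Harris-Benedict: BMR = 88.362 + 13.397(120) + 4.799(167.64) − 5.677(40) = 2273.4264 kcal/day.
TEE = BMR × activity factor = 2273.4264 × 1.525 = 3466.9752 kcal/day.
Apply stress factor: 3466.9752 × 1.4 = 4853.7653 kcal/day.

4854 kcal/d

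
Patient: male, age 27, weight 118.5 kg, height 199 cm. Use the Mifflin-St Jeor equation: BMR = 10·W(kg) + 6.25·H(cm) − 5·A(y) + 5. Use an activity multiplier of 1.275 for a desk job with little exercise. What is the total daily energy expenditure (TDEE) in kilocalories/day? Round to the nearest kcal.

2931 kilocalories/day

Mifflin-St Jeor (male): BMR = 10(118.5) + 6.25(199) − 5(27) + 5 = 1185 + 1243.75 − 135 + 5 = 2298.75 kcal/day.
TEE = BMR × activity factor = 2298.75 × 1.275 = 2930.9063 kcal/day.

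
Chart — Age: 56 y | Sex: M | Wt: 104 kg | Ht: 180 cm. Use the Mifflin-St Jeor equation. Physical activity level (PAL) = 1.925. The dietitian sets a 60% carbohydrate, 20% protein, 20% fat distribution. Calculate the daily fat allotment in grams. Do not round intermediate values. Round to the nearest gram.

81 g/day

Mifflin-St Jeor (male): BMR = 10(104) + 6.25(180) − 5(56) + 5 = 1040 + 1125 − 280 + 5 = 1890 kcal/day.
TEE = 1890 × 1.925 = 3638.25 kcal/day.
Fat energy = 20% × 3638.25 = 727.65 kcal.
Fat = 727.65 ÷ 9 kcal/g = 80.85 g.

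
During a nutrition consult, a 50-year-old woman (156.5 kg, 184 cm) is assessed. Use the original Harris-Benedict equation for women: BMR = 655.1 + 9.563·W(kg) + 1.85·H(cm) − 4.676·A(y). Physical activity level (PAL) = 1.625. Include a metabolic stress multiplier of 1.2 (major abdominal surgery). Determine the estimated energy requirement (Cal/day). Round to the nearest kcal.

4404 Cal/day

Harris-Benedict: BMR = 655.1 + 9.563(156.5) + 1.85(184) − 4.676(50) = 2258.3095 kcal/day.
TEE = BMR × activity factor = 2258.3095 × 1.625 = 3669.7529 kcal/day.
Apply stress factor: 3669.7529 × 1.2 = 4403.7035 kcal/day.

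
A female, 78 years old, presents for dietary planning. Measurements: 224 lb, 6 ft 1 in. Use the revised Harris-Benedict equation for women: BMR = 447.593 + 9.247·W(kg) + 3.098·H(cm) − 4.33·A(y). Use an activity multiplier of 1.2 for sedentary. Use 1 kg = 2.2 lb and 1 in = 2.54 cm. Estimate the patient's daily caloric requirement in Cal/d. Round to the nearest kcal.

1951 Cal/d

Convert to metric: weight = 224 ÷ 2.2 = 101.8182 kg; height = (6×12 + 1) × 2.54 = 73 × 2.54 = 185.42 cm.
Harris-Benedict: BMR = 447.593 + 9.247(101.8182) + 3.098(185.42) − 4.33(78) = 1625.7969 kcal/day.
TEE = BMR × activity factor = 1625.7969 × 1.2 = 1950.9563 kcal/day.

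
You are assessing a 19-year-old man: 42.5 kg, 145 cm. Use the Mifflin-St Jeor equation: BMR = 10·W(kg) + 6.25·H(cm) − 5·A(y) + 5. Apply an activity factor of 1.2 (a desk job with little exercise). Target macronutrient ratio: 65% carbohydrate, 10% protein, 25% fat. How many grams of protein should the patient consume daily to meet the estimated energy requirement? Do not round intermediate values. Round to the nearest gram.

Mifflin-St Jeor (male): BMR = 10(42.5) + 6.25(145) − 5(19) + 5 = 425 + 906.25 − 95 + 5 = 1241.25 kcal/day.
TEE = 1241.25 × 1.2 = 1489.5 kcal/day.
Protein energy = 10% × 1489.5 = 148.95 kcal.
Protein = 148.95 ÷ 4 kcal/g = 37.2375 g.

37 g/day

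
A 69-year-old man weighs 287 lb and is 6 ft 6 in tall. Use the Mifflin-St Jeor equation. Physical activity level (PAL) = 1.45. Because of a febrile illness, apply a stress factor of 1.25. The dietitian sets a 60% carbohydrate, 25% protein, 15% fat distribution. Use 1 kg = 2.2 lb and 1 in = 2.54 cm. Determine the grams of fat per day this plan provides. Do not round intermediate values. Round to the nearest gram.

Convert to metric: weight = 287 ÷ 2.2 = 130.4545 kg; height = (6×12 + 6) × 2.54 = 78 × 2.54 = 198.12 cm.
Mifflin-St Jeor (male): BMR = 10(130.4545) + 6.25(198.12) − 5(69) + 5 = 1304.5455 + 1238.25 − 345 + 5 = 2202.7955 kcal/day.
TEE = 2202.7955 × 1.45 = 3194.0534 kcal/day.
With stress factor 1.25: 3194.0534 × 1.25 = 3992.5668 kcal/day.
Fat energy = 15% × 3992.5668 = 598.885 kcal.
Fat = 598.885 ÷ 9 kcal/g = 66.5428 g.

67 g/day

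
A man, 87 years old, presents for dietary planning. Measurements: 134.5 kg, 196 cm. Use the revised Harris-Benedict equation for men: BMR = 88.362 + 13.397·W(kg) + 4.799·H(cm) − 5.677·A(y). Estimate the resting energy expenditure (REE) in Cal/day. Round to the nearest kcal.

Harris-Benedict: BMR = 88.362 + 13.397(134.5) + 4.799(196) − 5.677(87) = 2336.9635 kcal/day.

2337 Cal/day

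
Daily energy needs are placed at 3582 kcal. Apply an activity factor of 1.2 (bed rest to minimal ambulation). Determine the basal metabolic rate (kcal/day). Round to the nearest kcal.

BMR = TEE ÷ activity factor = 3582 ÷ 1.2 = 2985 kcal/day.

2985 kcal/day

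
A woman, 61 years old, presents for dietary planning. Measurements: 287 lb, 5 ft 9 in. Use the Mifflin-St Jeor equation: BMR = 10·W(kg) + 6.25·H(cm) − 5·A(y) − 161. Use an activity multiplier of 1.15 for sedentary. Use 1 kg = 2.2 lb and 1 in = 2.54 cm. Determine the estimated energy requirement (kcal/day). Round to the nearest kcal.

Convert to metric: weight = 287 ÷ 2.2 = 130.4545 kg; height = (5×12 + 9) × 2.54 = 69 × 2.54 = 175.26 cm.
Mifflin-St Jeor (female): BMR = 10(130.4545) + 6.25(175.26) − 5(61) − 161 = 1304.5455 + 1095.375 − 305 − 161 = 1933.9205 kcal/day.
TEE = BMR × activity factor = 1933.9205 × 1.15 = 2224.0085 kcal/day.

2224 kcal/day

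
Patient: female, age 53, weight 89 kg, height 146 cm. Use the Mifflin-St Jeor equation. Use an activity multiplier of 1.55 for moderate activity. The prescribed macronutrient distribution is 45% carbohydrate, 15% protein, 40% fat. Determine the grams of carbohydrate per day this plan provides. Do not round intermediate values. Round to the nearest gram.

240 g/day

Mifflin-St Jeor (female): BMR = 10(89) + 6.25(146) − 5(53) − 161 = 890 + 912.5 − 265 − 161 = 1376.5 kcal/day.
TEE = 1376.5 × 1.55 = 2133.575 kcal/day.
Carbohydrate energy = 45% × 2133.575 = 960.1088 kcal.
Carbohydrate = 960.1088 ÷ 4 kcal/g = 240.0272 g.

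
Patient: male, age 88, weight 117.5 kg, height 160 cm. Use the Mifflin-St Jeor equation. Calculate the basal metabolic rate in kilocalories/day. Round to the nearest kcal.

1740 kilocalories/day

Mifflin-St Jeor (male): BMR = 10(117.5) + 6.25(160) − 5(88) + 5 = 1175 + 1000 − 440 + 5 = 1740 kcal/day.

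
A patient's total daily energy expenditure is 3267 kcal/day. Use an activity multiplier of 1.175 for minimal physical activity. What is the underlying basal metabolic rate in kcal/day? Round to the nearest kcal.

BMR = TEE ÷ activity factor = 3267 ÷ 1.175 = 2780.4255 kcal/day.

2780 kcal/day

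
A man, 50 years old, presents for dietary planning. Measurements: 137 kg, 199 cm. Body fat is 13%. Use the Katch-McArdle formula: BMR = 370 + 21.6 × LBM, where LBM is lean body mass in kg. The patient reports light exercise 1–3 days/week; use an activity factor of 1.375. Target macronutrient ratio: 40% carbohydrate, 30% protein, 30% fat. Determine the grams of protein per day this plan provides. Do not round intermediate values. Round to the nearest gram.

LBM = 137 × (1 − 0.13) = 119.19 kg. Katch-McArdle: BMR = 370 + 21.6 × 119.19 = 2944.504 kcal/day.
TEE = 2944.504 × 1.375 = 4048.693 kcal/day.
Protein energy = 30% × 4048.693 = 1214.6079 kcal.
Protein = 1214.6079 ÷ 4 kcal/g = 303.652 g.

304 g/day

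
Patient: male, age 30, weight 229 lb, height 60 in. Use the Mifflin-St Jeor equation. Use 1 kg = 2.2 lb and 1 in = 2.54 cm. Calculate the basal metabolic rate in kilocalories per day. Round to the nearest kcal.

1848 kilocalories per day

Convert to metric: weight = 229 ÷ 2.2 = 104.0909 kg; height = 60 × 2.54 = 152.4 cm.
Mifflin-St Jeor (male): BMR = 10(104.0909) + 6.25(152.4) − 5(30) + 5 = 1040.9091 + 952.5 − 150 + 5 = 1848.4091 kcal/day.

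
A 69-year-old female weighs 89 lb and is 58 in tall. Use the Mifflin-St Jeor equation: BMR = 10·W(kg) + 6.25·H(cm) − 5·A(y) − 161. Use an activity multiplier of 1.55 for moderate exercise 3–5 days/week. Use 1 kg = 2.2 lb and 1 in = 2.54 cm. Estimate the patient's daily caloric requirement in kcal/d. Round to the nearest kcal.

Convert to metric: weight = 89 ÷ 2.2 = 40.4545 kg; height = 58 × 2.54 = 147.32 cm.
Mifflin-St Jeor (female): BMR = 10(40.4545) + 6.25(147.32) − 5(69) − 161 = 404.5455 + 920.75 − 345 − 161 = 819.2955 kcal/day.
TEE = BMR × activity factor = 819.2955 × 1.55 = 1269.908 kcal/day.

1270 kcal/d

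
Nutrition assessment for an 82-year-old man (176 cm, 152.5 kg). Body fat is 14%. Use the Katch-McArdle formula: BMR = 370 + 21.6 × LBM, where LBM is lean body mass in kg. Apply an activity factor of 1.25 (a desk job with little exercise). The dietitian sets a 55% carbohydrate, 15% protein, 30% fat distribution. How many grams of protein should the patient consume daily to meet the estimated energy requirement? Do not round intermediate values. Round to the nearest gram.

LBM = 152.5 × (1 − 0.14) = 131.15 kg. Katch-McArdle: BMR = 370 + 21.6 × 131.15 = 3202.84 kcal/day.
TEE = 3202.84 × 1.25 = 4003.55 kcal/day.
Protein energy = 15% × 4003.55 = 600.5325 kcal.
Protein = 600.5325 ÷ 4 kcal/g = 150.1331 g.

150 g/day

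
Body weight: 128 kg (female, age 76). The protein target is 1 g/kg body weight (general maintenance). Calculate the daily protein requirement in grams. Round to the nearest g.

128 g/day

Protein = 1 g/kg × 128 kg = 128 g/day.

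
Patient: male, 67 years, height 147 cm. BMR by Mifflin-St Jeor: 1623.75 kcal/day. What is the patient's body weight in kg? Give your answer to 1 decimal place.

1623.75 = 10·W + 6.25(147) − 5(67) + 5
10·W = 1623.75 − 588.75 = 1035, so W = 103.5 kg.

103.5 kg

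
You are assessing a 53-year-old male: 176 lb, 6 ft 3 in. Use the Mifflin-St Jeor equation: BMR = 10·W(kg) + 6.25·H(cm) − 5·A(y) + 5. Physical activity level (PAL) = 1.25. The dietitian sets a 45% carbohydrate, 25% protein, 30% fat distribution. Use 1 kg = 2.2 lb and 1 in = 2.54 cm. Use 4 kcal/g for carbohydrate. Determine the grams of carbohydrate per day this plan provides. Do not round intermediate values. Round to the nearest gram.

Convert to metric: weight = 176 ÷ 2.2 = 80 kg; height = (6×12 + 3) × 2.54 = 75 × 2.54 = 190.5 cm.
Mifflin-St Jeor (male): BMR = 10(80) + 6.25(190.5) − 5(53) + 5 = 800 + 1190.625 − 265 + 5 = 1730.625 kcal/day.
TEE = 1730.625 × 1.25 = 2163.2813 kcal/day.
Carbohydrate energy = 45% × 2163.2813 = 973.4766 kcal.
Carbohydrate = 973.4766 ÷ 4 kcal/g = 243.3691 g.

243 g/day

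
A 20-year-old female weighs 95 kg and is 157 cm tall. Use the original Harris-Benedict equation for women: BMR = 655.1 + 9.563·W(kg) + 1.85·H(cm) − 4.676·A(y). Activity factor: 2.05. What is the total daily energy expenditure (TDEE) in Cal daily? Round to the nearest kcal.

3609 Cal daily

Harris-Benedict: BMR = 655.1 + 9.563(95) + 1.85(157) − 4.676(20) = 1760.515 kcal/day.
TEE = BMR × activity factor = 1760.515 × 2.05 = 3609.0558 kcal/day.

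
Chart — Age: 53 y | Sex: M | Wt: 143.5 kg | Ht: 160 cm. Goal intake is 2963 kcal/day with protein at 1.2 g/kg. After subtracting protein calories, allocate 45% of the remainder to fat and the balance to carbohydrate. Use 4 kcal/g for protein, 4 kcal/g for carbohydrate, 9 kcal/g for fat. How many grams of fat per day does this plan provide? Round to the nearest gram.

114 g/day

Protein = 1.2 × 143.5 = 172.2 g → 172.2 × 4 = 688.8 kcal.
Non-protein calories = 2963 − 688.8 = 2274.2 kcal.
Fat: 45% × 2274.2 = 1023.39 kcal; carbohydrate: 1250.81 kcal.
Fat: 1023.39 kcal ÷ 9 kcal/g = 113.71 g.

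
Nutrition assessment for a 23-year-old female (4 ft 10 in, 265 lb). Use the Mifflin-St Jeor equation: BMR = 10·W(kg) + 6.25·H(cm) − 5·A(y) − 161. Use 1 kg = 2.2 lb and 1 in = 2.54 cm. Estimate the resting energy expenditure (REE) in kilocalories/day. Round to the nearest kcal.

Convert to metric: weight = 265 ÷ 2.2 = 120.4545 kg; height = (4×12 + 10) × 2.54 = 58 × 2.54 = 147.32 cm.
Mifflin-St Jeor (female): BMR = 10(120.4545) + 6.25(147.32) − 5(23) − 161 = 1204.5455 + 920.75 − 115 − 161 = 1849.2955 kcal/day.

1849 kilocalories/day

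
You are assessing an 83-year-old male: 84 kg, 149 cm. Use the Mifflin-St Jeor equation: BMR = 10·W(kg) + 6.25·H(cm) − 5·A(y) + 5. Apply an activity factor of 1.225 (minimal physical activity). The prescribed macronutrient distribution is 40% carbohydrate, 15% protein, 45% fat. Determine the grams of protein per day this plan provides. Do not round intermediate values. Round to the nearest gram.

Mifflin-St Jeor (male): BMR = 10(84) + 6.25(149) − 5(83) + 5 = 840 + 931.25 − 415 + 5 = 1361.25 kcal/day.
TEE = 1361.25 × 1.225 = 1667.5313 kcal/day.
Protein energy = 15% × 1667.5313 = 250.1297 kcal.
Protein = 250.1297 ÷ 4 kcal/g = 62.5324 g.

63 g/day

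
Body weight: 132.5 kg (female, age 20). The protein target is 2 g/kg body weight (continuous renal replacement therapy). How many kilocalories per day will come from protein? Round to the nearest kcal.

1060 kcal/day

Protein = 2 g/kg × 132.5 kg = 265 g/day.
Protein energy = 265 g × 4 kcal/g = 1060 kcal/day.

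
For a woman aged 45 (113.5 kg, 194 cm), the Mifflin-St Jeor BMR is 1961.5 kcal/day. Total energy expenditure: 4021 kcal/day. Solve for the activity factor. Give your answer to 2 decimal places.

2.05

Activity factor = TEE ÷ BMR = 4021 ÷ 1961.5 = 2.05.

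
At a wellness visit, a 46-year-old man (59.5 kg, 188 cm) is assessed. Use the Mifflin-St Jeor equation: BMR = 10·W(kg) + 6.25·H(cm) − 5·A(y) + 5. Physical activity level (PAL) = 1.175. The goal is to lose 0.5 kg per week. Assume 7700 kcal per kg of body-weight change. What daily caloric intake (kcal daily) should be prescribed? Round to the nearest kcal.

1265 kcal daily

Mifflin-St Jeor (male): BMR = 10(59.5) + 6.25(188) − 5(46) + 5 = 595 + 1175 − 230 + 5 = 1545 kcal/day.
TEE = 1545 × 1.175 = 1815.375 kcal/day.
Required daily deficit = 0.5 × 7700 ÷ 7 = 550 kcal/day.
Target intake = 1815.375 − 550 = 1265.375 kcal/day.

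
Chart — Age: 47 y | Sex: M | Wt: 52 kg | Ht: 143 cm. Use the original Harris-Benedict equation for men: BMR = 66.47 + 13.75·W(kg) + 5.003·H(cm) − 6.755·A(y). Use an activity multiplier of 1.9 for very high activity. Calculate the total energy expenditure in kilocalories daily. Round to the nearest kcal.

Harris-Benedict: BMR = 66.47 + 13.75(52) + 5.003(143) − 6.755(47) = 1179.414 kcal/day.
TEE = BMR × activity factor = 1179.414 × 1.9 = 2240.8866 kcal/day.

2241 kilocalories daily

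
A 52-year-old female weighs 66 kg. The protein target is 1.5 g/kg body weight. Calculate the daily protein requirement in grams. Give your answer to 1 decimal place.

99.0 g/day

Protein = 1.5 g/kg × 66 kg = 99 g/day.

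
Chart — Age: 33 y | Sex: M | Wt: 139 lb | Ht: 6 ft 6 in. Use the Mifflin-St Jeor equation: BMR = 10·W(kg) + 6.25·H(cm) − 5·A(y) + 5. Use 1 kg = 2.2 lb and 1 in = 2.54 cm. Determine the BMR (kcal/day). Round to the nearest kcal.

Convert to metric: weight = 139 ÷ 2.2 = 63.1818 kg; height = (6×12 + 6) × 2.54 = 78 × 2.54 = 198.12 cm.
Mifflin-St Jeor (male): BMR = 10(63.1818) + 6.25(198.12) − 5(33) + 5 = 631.8182 + 1238.25 − 165 + 5 = 1710.0682 kcal/day.

1710 kcal/day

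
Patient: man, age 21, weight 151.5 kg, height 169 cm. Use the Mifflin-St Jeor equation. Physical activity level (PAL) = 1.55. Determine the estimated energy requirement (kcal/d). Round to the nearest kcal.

3830 kcal/d

Mifflin-St Jeor (male): BMR = 10(151.5) + 6.25(169) − 5(21) + 5 = 1515 + 1056.25 − 105 + 5 = 2471.25 kcal/day.
TEE = BMR × activity factor = 2471.25 × 1.55 = 3830.4375 kcal/day.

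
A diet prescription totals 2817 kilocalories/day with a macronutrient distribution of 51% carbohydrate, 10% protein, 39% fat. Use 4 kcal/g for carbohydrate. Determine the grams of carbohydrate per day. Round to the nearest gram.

Carbohydrate energy = 51% × 2817 = 1436.67 kcal.
At 4 kcal/g: 1436.67 ÷ 4 = 359.1675 g.

359 g/day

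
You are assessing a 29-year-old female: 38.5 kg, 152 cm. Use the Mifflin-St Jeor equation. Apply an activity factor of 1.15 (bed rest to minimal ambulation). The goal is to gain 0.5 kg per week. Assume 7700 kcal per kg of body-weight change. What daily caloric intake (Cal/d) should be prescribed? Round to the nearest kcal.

Mifflin-St Jeor (female): BMR = 10(38.5) + 6.25(152) − 5(29) − 161 = 385 + 950 − 145 − 161 = 1029 kcal/day.
TEE = 1029 × 1.15 = 1183.35 kcal/day.
Required daily surplus = 0.5 × 7700 ÷ 7 = 550 kcal/day.
Target intake = 1183.35 + 550 = 1733.35 kcal/day.

1733 Cal/d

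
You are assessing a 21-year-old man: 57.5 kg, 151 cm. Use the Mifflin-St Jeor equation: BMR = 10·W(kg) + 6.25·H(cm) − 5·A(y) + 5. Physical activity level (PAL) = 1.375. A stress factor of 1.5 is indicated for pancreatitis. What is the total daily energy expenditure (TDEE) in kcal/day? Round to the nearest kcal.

Mifflin-St Jeor (male): BMR = 10(57.5) + 6.25(151) − 5(21) + 5 = 575 + 943.75 − 105 + 5 = 1418.75 kcal/day.
TEE = BMR × activity factor = 1418.75 × 1.375 = 1950.7813 kcal/day.
Apply stress factor: 1950.7813 × 1.5 = 2926.1719 kcal/day.

2926 kcal/day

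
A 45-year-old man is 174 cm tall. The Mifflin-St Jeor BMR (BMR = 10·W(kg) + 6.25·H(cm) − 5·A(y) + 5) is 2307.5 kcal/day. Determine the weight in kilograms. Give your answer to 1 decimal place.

144.0 kg

2307.5 = 10·W + 6.25(174) − 5(45) + 5
10·W = 2307.5 − 867.5 = 1440, so W = 144 kg.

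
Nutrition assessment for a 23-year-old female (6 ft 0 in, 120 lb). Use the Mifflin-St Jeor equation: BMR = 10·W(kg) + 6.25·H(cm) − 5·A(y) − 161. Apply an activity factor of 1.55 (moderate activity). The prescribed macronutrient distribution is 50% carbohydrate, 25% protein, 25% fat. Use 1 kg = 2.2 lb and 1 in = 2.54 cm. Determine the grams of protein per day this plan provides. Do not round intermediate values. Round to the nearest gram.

Convert to metric: weight = 120 ÷ 2.2 = 54.5455 kg; height = (6×12 + 0) × 2.54 = 72 × 2.54 = 182.88 cm.
Mifflin-St Jeor (female): BMR = 10(54.5455) + 6.25(182.88) − 5(23) − 161 = 545.4545 + 1143 − 115 − 161 = 1412.4545 kcal/day.
TEE = 1412.4545 × 1.55 = 2189.3045 kcal/day.
Protein energy = 25% × 2189.3045 = 547.3261 kcal.
Protein = 547.3261 ÷ 4 kcal/g = 136.8315 g.

137 g/day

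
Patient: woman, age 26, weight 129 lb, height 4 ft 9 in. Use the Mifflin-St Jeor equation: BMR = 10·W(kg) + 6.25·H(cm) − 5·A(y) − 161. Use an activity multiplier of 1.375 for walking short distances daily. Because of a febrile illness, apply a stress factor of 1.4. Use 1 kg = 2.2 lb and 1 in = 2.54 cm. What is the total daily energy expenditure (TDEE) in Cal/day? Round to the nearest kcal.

2310 Cal/day

Convert to metric: weight = 129 ÷ 2.2 = 58.6364 kg; height = (4×12 + 9) × 2.54 = 57 × 2.54 = 144.78 cm.
Mifflin-St Jeor (female): BMR = 10(58.6364) + 6.25(144.78) − 5(26) − 161 = 586.3636 + 904.875 − 130 − 161 = 1200.2386 kcal/day.
TEE = BMR × activity factor = 1200.2386 × 1.375 = 1650.3281 kcal/day.
Apply stress factor: 1650.3281 × 1.4 = 2310.4594 kcal/day.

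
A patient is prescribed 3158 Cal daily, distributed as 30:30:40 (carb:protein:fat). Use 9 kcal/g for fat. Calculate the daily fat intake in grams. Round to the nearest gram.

Fat energy = 40% × 3158 = 1263.2 kcal.
At 9 kcal/g: 1263.2 ÷ 9 = 140.3556 g.

140 g/day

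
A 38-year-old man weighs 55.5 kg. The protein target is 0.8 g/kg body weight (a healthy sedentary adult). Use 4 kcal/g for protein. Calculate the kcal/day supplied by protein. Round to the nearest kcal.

Protein = 0.8 g/kg × 55.5 kg = 44.4 g/day.
Protein energy = 44.4 g × 4 kcal/g = 177.6 kcal/day.

178 kcal/day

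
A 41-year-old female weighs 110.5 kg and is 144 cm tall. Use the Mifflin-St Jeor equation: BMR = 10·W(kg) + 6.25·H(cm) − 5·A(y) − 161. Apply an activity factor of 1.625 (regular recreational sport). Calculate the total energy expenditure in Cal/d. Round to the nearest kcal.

Mifflin-St Jeor (female): BMR = 10(110.5) + 6.25(144) − 5(41) − 161 = 1105 + 900 − 205 − 161 = 1639 kcal/day.
TEE = BMR × activity factor = 1639 × 1.625 = 2663.375 kcal/day.

2663 Cal/d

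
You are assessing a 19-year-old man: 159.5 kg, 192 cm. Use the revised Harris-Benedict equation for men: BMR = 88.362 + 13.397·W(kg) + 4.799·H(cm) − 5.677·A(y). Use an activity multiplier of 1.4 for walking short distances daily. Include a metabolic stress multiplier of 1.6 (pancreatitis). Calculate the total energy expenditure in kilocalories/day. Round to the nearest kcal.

Harris-Benedict: BMR = 88.362 + 13.397(159.5) + 4.799(192) − 5.677(19) = 3038.7285 kcal/day.
TEE = BMR × activity factor = 3038.7285 × 1.4 = 4254.2199 kcal/day.
Apply stress factor: 4254.2199 × 1.6 = 6806.7518 kcal/day.

6807 kilocalories/day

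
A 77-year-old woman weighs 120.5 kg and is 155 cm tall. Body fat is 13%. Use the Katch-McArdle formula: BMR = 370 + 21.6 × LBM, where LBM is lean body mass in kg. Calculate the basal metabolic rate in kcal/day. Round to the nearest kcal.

2634 kcal/day

LBM = 120.5 × (1 − 0.13) = 104.835 kg. Katch-McArdle: BMR = 370 + 21.6 × 104.835 = 2634.436 kcal/day.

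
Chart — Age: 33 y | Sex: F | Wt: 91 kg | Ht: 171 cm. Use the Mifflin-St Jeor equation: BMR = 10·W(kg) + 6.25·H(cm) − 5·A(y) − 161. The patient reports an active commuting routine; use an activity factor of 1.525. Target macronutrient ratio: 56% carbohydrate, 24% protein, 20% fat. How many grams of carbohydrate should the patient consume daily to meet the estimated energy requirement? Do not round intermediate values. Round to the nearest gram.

353 g/day

Mifflin-St Jeor (female): BMR = 10(91) + 6.25(171) − 5(33) − 161 = 910 + 1068.75 − 165 − 161 = 1652.75 kcal/day.
TEE = 1652.75 × 1.525 = 2520.4438 kcal/day.
Carbohydrate energy = 56% × 2520.4438 = 1411.4485 kcal.
Carbohydrate = 1411.4485 ÷ 4 kcal/g = 352.8621 g.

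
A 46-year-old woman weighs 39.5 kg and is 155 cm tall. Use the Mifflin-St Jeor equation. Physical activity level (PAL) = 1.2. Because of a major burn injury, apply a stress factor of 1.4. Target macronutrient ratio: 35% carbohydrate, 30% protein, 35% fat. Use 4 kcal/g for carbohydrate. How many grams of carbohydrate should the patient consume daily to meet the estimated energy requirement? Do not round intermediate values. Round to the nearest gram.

Mifflin-St Jeor (female): BMR = 10(39.5) + 6.25(155) − 5(46) − 161 = 395 + 968.75 − 230 − 161 = 972.75 kcal/day.
TEE = 972.75 × 1.2 = 1167.3 kcal/day.
With stress factor 1.4: 1167.3 × 1.4 = 1634.22 kcal/day.
Carbohydrate energy = 35% × 1634.22 = 571.977 kcal.
Carbohydrate = 571.977 ÷ 4 kcal/g = 142.9943 g.

143 g/day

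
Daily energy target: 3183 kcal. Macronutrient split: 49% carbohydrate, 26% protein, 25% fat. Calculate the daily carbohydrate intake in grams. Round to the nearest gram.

390 g/day

Carbohydrate energy = 49% × 3183 = 1559.67 kcal.
At 4 kcal/g: 1559.67 ÷ 4 = 389.9175 g.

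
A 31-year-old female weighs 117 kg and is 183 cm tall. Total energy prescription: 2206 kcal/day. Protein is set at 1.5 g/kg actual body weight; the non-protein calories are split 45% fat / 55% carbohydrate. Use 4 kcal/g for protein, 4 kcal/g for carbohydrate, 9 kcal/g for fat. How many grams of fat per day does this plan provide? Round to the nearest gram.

75 g/day

Protein = 1.5 × 117 = 175.5 g → 175.5 × 4 = 702 kcal.
Non-protein calories = 2206 − 702 = 1504 kcal.
Fat: 45% × 1504 = 676.8 kcal; carbohydrate: 827.2 kcal.
Fat: 676.8 kcal ÷ 9 kcal/g = 75.2 g.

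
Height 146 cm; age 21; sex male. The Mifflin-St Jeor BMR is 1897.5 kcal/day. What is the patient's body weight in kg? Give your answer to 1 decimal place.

108.5 kg

1897.5 = 10·W + 6.25(146) − 5(21) + 5
10·W = 1897.5 − 812.5 = 1085, so W = 108.5 kg.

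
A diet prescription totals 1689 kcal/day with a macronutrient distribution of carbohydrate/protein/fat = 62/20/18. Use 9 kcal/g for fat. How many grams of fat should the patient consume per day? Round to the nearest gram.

34 g/day

Fat energy = 18% × 1689 = 304.02 kcal.
At 9 kcal/g: 304.02 ÷ 9 = 33.78 g.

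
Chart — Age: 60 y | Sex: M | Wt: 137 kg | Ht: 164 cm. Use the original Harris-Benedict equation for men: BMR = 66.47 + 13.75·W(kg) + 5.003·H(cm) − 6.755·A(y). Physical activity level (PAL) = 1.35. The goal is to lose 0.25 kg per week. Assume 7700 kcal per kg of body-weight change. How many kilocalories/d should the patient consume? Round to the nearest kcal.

2918 kilocalories/d

Harris-Benedict: BMR = 66.47 + 13.75(137) + 5.003(164) − 6.755(60) = 2365.412 kcal/day.
TEE = 2365.412 × 1.35 = 3193.3062 kcal/day.
Required daily deficit = 0.25 × 7700 ÷ 7 = 275 kcal/day.
Target intake = 3193.3062 − 275 = 2918.3062 kcal/day.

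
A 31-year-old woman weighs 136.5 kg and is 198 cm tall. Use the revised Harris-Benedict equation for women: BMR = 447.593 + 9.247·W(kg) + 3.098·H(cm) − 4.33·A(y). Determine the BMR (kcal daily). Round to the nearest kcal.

Harris-Benedict: BMR = 447.593 + 9.247(136.5) + 3.098(198) − 4.33(31) = 2188.9825 kcal/day.

2189 kcal daily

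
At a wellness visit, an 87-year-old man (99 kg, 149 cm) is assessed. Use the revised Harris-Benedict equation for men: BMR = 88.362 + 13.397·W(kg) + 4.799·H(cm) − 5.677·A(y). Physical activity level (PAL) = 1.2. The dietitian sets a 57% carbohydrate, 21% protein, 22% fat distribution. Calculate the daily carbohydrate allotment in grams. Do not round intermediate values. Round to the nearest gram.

Harris-Benedict: BMR = 88.362 + 13.397(99) + 4.799(149) − 5.677(87) = 1635.817 kcal/day.
TEE = 1635.817 × 1.2 = 1962.9804 kcal/day.
Carbohydrate energy = 57% × 1962.9804 = 1118.8988 kcal.
Carbohydrate = 1118.8988 ÷ 4 kcal/g = 279.7247 g.

280 g/day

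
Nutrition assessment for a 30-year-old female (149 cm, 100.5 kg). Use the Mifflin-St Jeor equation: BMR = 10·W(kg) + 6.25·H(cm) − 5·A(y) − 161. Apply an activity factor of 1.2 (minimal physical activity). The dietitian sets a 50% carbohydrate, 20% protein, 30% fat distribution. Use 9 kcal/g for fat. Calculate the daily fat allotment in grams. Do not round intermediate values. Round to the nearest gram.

Mifflin-St Jeor (female): BMR = 10(100.5) + 6.25(149) − 5(30) − 161 = 1005 + 931.25 − 150 − 161 = 1625.25 kcal/day.
TEE = 1625.25 × 1.2 = 1950.3 kcal/day.
Fat energy = 30% × 1950.3 = 585.09 kcal.
Fat = 585.09 ÷ 9 kcal/g = 65.01 g.

65 g/day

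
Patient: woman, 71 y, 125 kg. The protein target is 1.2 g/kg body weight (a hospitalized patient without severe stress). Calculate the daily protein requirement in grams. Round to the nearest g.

Protein = 1.2 g/kg × 125 kg = 150 g/day.

150 g/day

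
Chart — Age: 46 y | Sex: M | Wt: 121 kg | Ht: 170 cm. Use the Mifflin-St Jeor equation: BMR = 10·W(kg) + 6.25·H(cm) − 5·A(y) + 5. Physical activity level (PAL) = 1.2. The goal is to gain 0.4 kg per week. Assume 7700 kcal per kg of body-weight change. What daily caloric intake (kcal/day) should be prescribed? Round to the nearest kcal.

Mifflin-St Jeor (male): BMR = 10(121) + 6.25(170) − 5(46) + 5 = 1210 + 1062.5 − 230 + 5 = 2047.5 kcal/day.
TEE = 2047.5 × 1.2 = 2457 kcal/day.
Required daily surplus = 0.4 × 7700 ÷ 7 = 440 kcal/day.
Target intake = 2457 + 440 = 2897 kcal/day.

2897 kcal/day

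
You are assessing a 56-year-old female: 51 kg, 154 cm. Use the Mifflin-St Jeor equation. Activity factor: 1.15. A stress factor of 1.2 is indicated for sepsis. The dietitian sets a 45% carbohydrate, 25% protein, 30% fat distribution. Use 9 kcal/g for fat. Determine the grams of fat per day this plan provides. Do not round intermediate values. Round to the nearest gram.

Mifflin-St Jeor (female): BMR = 10(51) + 6.25(154) − 5(56) − 161 = 510 + 962.5 − 280 − 161 = 1031.5 kcal/day.
TEE = 1031.5 × 1.15 = 1186.225 kcal/day.
With stress factor 1.2: 1186.225 × 1.2 = 1423.47 kcal/day.
Fat energy = 30% × 1423.47 = 427.041 kcal.
Fat = 427.041 ÷ 9 kcal/g = 47.449 g.

47 g/day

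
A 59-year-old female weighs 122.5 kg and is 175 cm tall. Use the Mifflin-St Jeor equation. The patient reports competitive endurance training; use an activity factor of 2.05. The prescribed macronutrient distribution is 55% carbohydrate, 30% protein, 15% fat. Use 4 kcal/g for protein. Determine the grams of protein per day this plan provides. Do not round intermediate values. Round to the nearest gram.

Mifflin-St Jeor (female): BMR = 10(122.5) + 6.25(175) − 5(59) − 161 = 1225 + 1093.75 − 295 − 161 = 1862.75 kcal/day.
TEE = 1862.75 × 2.05 = 3818.6375 kcal/day.
Protein energy = 30% × 3818.6375 = 1145.5913 kcal.
Protein = 1145.5913 ÷ 4 kcal/g = 286.3978 g.

286 g/day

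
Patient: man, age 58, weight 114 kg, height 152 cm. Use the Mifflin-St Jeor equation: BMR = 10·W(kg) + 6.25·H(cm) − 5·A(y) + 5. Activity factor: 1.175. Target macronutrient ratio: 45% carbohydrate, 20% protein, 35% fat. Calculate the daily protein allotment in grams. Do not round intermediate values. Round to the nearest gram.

Mifflin-St Jeor (male): BMR = 10(114) + 6.25(152) − 5(58) + 5 = 1140 + 950 − 290 + 5 = 1805 kcal/day.
TEE = 1805 × 1.175 = 2120.875 kcal/day.
Protein energy = 20% × 2120.875 = 424.175 kcal.
Protein = 424.175 ÷ 4 kcal/g = 106.0438 g.

106 g/day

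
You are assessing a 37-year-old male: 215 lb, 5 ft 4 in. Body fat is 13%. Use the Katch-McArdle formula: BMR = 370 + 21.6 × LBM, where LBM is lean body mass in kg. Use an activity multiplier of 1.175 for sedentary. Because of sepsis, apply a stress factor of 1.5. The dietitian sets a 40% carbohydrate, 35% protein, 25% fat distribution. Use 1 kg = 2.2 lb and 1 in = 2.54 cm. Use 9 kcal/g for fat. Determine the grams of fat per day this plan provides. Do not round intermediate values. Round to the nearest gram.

108 g/day

Convert to metric: weight = 215 ÷ 2.2 = 97.7273 kg; height = (5×12 + 4) × 2.54 = 64 × 2.54 = 162.56 cm.
LBM = 97.7273 × (1 − 0.13) = 85.0227 kg. Katch-McArdle: BMR = 370 + 21.6 × 85.0227 = 2206.4909 kcal/day.
TEE = 2206.4909 × 1.175 = 2592.6268 kcal/day.
With stress factor 1.5: 2592.6268 × 1.5 = 3888.9402 kcal/day.
Fat energy = 25% × 3888.9402 = 972.2351 kcal.
Fat = 972.2351 ÷ 9 kcal/g = 108.0261 g.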